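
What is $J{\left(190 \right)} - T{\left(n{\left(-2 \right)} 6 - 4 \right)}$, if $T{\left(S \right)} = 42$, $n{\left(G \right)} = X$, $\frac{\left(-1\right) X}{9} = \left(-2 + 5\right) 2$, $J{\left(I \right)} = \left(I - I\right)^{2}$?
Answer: $-42$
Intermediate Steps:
$J{\left(I \right)} = 0$ ($J{\left(I \right)} = 0^{2} = 0$)
$X = -54$ ($X = - 9 \left(-2 + 5\right) 2 = - 9 \cdot 3 \cdot 2 = \left(-9\right) 6 = -54$)
$n{\left(G \right)} = -54$
$J{\left(190 \right)} - T{\left(n{\left(-2 \right)} 6 - 4 \right)} = 0 - 42 = -42$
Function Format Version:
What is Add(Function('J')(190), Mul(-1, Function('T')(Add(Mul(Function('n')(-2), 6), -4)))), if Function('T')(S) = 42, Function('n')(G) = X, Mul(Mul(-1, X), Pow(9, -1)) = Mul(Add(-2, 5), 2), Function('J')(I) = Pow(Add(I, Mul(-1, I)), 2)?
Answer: -42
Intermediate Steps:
Function('J')(I) = 0 (Function('J')(I) = Pow(0, 2) = 0)
X = -54 (X = Mul(-9, Mul(Add(-2, 5), 2)) = Mul(-9, Mul(3, 2)) = Mul(-9, 6) = -54)
Function('n')(G) = -54
Add(Function('J')(190), Mul(-1, Function('T')(Add(Mul(Function('n')(-2), 6), -4)))) = Add(0, Mul(-1, 42)) = Add(0, -42) = -42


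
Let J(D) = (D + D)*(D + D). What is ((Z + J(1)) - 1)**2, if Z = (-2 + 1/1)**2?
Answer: 16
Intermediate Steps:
J(D) = 4*D**2 (J(D) = (2*D)*(2*D) = 4*D**2)
Z = 1 (Z = (-2 + 1)**2 = (-1)**2 = 1)
((Z + J(1)) - 1)**2 = ((1 + 4*1**2) - 1)**2 = ((1 + 4*1) - 1)**2 = ((1 + 4) - 1)**2 = (5 - 1)**2 = 4**2 = 16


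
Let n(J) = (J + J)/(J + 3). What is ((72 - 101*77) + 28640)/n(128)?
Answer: 2742485/256 ≈ 10713.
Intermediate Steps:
n(J) = 2*J/(3 + J) (n(J) = (2*J)/(3 + J) = 2*J/(3 + J))
((72 - 101*77) + 28640)/n(128) = ((72 - 101*77) + 28640)/((2*128/(3 + 128))) = ((72 - 7777) + 28640)/((2*128/131)) = (-7705 + 28640)/((2*128*(1/131))) = 20935/(256/131) = 20935*(131/256) = 2742485/256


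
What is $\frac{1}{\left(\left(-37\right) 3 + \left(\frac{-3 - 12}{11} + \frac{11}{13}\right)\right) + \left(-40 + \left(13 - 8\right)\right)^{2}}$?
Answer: $\frac{143}{159228} \approx 0.00089808$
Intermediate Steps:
$\frac{1}{\left(\left(-37\right) 3 + \left(\frac{-3 - 12}{11} + \frac{11}{13}\right)\right) + \left(-40 + \left(13 - 8\right)\right)^{2}} = \frac{1}{\left(-111 + \left(\left(-3 - 12\right) \frac{1}{11} + 11 \cdot \frac{1}{13}\right)\right) + \left(-40 + \left(13 - 8\right)\right)^{2}} = \frac{1}{\left(-111 + \left(\left(-15\right) \frac{1}{11} + \frac{11}{13}\right)\right) + \left(-40 + 5\right)^{2}} = \frac{1}{\left(-111 + \left(- \frac{15}{11} + \frac{11}{13}\right)\right) + \left(-35\right)^{2}} = \frac{1}{\left(-111 - \frac{74}{143}\right) + 1225} = \frac{1}{- \frac{15947}{143} + 1225} = \frac{1}{\frac{159228}{143}} = \frac{143}{159228}$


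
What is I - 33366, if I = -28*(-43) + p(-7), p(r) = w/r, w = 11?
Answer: -225145/7 ≈ -32164.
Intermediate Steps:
p(r) = 11/r
I = 8417/7 (I = -28*(-43) + 11/(-7) = 1204 + 11*(-⅐) = 1204 - 11/7 = 8417/7 ≈ 1202.4)
I - 33366 = 8417/7 - 33366 = -225145/7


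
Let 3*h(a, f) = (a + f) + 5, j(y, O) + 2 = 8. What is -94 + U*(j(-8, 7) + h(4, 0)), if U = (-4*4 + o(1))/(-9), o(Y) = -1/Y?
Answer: -77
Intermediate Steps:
j(y, O) = 6 (j(y, O) = -2 + 8 = 6)
h(a, f) = 5/3 + a/3 + f/3 (h(a, f) = ((a + f) + 5)/3 = (5 + a + f)/3 = 5/3 + a/3 + f/3)
U = 17/9 (U = (-4*4 - 1/1)/(-9) = (-16 - 1*1)*(-⅑) = (-16 - 1)*(-⅑) = -17*(-⅑) = 17/9 ≈ 1.8889)
-94 + U*(j(-8, 7) + h(4, 0)) = -94 + 17*(6 + (5/3 + (⅓)*4 + (⅓)*0))/9 = -94 + 17*(6 + (5/3 + 4/3 + 0))/9 = -94 + 17*(6 + 3)/9 = -94 + (17/9)*9 = -94 + 17 = -77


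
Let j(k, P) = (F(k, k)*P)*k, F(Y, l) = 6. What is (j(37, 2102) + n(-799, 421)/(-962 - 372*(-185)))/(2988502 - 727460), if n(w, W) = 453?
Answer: 31665529005/153429788036 ≈ 0.20638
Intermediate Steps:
j(k, P) = 6*P*k (j(k, P) = (6*P)*k = 6*P*k)
(j(37, 2102) + n(-799, 421)/(-962 - 372*(-185)))/(2988502 - 727460) = (6*2102*37 + 453/(-962 - 372*(-185)))/(2988502 - 727460) = (466644 + 453/(-962 + 68820))/2261042 = (466644 + 453/67858)*(1/2261042) = (31665529005/67858)*(1/2261042) = 31665529005/153429788036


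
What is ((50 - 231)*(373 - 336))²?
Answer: 44849809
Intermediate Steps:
((50 - 231)*(373 - 336))² = (-181*37)² = (-6697)² = 44849809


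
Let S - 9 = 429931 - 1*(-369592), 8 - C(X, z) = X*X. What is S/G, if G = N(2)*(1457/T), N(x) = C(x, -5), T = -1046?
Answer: -209077618/1457 ≈ -1.4350e+5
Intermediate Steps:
C(X, z) = 8 - X² (C(X, z) = 8 - X*X = 8 - X²)
N(x) = 8 - x²
G = -2914/523 (G = (8 - 1*2²)*(1457/(-1046)) = (8 - 1*4)*(1457*(-1/1046)) = (8 - 4)*(-1457/1046) = 4*(-1457/1046) = -2914/523 ≈ -5.5717)
S = 799532 (S = 9 + (429931 - 1*(-369592)) = 9 + (429931 + 369592) = 9 + 799523 = 799532)
S/G = 799532/(-2914/523) = 799532*(-523/2914) = -209077618/1457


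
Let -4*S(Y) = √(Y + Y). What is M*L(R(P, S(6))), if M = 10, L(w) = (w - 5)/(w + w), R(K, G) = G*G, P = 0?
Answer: -85/3 ≈ -28.333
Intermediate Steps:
S(Y) = -√2*√Y/4 (S(Y) = -√(Y + Y)/4 = -√2*√Y/4)
R(K, G) = G²
L(w) = (-5 + w)/(2*w) (L(w) = (-5 + w)/((2*w)) = (-5 + w)*(1/(2*w)) = (-5 + w)/(2*w))
M*L(R(P, S(6))) = 10*((-5 + (-√2*√6/4)²)/(2*((-√2*√6/4)²))) = 10*((-5 + (-√3/2)²)/(2*((-√3/2)²))) = 10*((-5 + ¾)/(2*(¾))) = 10*((½)*(4/3)*(-17/4)) = 10*(-17/6) = -85/3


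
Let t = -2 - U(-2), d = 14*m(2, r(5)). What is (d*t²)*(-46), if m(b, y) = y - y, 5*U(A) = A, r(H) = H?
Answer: 0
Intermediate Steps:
U(A) = A/5
m(b, y) = 0
d = 0 (d = 14*0 = 0)
t = -8/5 (t = -2 - (-2)/5 = -2 - 1*(-⅖) = -2 + ⅖ = -8/5 ≈ -1.6000)
(d*t²)*(-46) = (0*(-8/5)²)*(-46) = (0*(64/25))*(-46) = 0*(-46) = 0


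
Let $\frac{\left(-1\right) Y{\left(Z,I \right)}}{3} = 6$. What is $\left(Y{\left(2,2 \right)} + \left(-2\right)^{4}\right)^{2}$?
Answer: $4$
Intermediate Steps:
$Y{\left(Z,I \right)} = -18$ ($Y{\left(Z,I \right)} = \left(-3\right) 6 = -18$)
$\left(Y{\left(2,2 \right)} + \left(-2\right)^{4}\right)^{2} = \left(-18 + \left(-2\right)^{4}\right)^{2} = \left(-18 + 16\right)^{2} = \left(-2\right)^{2} = 4$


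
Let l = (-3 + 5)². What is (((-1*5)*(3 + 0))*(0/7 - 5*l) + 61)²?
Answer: 130321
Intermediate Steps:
l = 4 (l = 2² = 4)
(((-1*5)*(3 + 0))*(0/7 - 5*l) + 61)² = (((-1*5)*(3 + 0))*(0/7 - 5*4) + 61)² = ((-5*3)*(0*(⅐) - 20) + 61)² = (-15*(0 - 20) + 61)² = (-15*(-20) + 61)² = (300 + 61)² = 361² = 130321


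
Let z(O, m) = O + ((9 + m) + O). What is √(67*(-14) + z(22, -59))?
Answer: 4*I*√59 ≈ 30.725*I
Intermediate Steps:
z(O, m) = 9 + m + 2*O (z(O, m) = O + (9 + O + m) = 9 + m + 2*O)
√(67*(-14) + z(22, -59)) = √(67*(-14) + (9 - 59 + 2*22)) = √(-938 + (9 - 59 + 44)) = √(-938 - 6) = √(-944) = 4*I*√59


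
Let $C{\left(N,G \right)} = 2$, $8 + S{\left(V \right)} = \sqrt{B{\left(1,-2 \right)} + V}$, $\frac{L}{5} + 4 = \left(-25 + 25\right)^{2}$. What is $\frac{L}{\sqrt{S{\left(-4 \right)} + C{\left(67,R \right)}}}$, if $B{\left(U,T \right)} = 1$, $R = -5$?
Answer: $- \frac{20}{\sqrt{-6 + i \sqrt{3}}} \approx -1.1209 + 7.9243 i$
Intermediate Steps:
$L = -20$ ($L = -20 + 5 \left(-25 + 25\right)^{2} = -20 + 5 \cdot 0^{2} = -20 + 5 \cdot 0 = -20 + 0 = -20$)
$S{\left(V \right)} = -8 + \sqrt{1 + V}$
$\frac{L}{\sqrt{S{\left(-4 \right)} + C{\left(67,R \right)}}} = - \frac{20}{\sqrt{\left(-8 + \sqrt{1 - 4}\right) + 2}} = - \frac{20}{\sqrt{\left(-8 + \sqrt{-3}\right) + 2}} = - \frac{20}{\sqrt{\left(-8 + i \sqrt{3}\right) + 2}} = - \frac{20}{\sqrt{-6 + i \sqrt{3}}}$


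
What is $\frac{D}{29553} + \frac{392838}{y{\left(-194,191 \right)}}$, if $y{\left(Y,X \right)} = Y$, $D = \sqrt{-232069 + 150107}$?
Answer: $- \frac{196419}{97} + \frac{i \sqrt{81962}}{29553} \approx -2024.9 + 0.0096873 i$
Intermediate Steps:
$D = i \sqrt{81962}$ ($D = \sqrt{-81962} = i \sqrt{81962} \approx 286.29 i$)
$\frac{D}{29553} + \frac{392838}{y{\left(-194,191 \right)}} = \frac{i \sqrt{81962}}{29553} + \frac{392838}{-194} = i \sqrt{81962} \cdot \frac{1}{29553} + 392838 \left(- \frac{1}{194}\right) = \frac{i \sqrt{81962}}{29553} - \frac{196419}{97} = - \frac{196419}{97} + \frac{i \sqrt{81962}}{29553}$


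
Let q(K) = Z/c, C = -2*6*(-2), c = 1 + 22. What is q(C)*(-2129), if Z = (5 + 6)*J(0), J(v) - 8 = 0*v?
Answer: -187352/23 ≈ -8145.7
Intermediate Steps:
c = 23
J(v) = 8 (J(v) = 8 + 0*v = 8 + 0 = 8)
Z = 88 (Z = (5 + 6)*8 = 11*8 = 88)
C = 24 (C = -12*(-2) = 24)
q(K) = 88/23
q(C)*(-2129) = (88/23)*(-2129) = -187352/23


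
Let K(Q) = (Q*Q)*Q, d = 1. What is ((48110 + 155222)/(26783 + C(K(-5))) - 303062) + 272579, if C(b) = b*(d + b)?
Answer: -1288709357/42283 ≈ -30478.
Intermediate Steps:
K(Q) = Q³ (K(Q) = Q²*Q = Q³)
C(b) = b*(1 + b)
((48110 + 155222)/(26783 + C(K(-5))) - 303062) + 272579 = ((48110 + 155222)/(26783 + (-5)³*(1 + (-5)³)) - 303062) + 272579 = (203332/(26783 - 125*(1 - 125)) - 303062) + 272579 = (203332/(26783 - 125*(-124)) - 303062) + 272579 = (203332/(26783 + 15500) - 303062) + 272579 = (203332/42283 - 303062) + 272579 = -12814167214/42283 + 272579 = -1288709357/42283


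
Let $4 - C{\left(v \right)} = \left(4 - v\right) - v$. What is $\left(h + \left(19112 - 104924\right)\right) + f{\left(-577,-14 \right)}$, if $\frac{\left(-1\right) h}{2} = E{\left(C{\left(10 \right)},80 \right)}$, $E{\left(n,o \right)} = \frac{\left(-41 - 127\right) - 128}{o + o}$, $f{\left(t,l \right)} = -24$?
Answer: $- \frac{858323}{10} \approx -85832.0$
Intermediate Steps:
$C{\left(v \right)} = 2 v$ ($C{\left(v \right)} = 4 - \left(\left(4 - v\right) - v\right) = 4 - \left(4 - 2 v\right) = 4 + \left(-4 + 2 v\right) = 2 v$)
$E{\left(n,o \right)} = - \frac{148}{o}$ ($E{\left(n,o \right)} = \frac{-168 - 128}{2 o} = - 296 \frac{1}{2 o} = - \frac{148}{o}$)
$h = \frac{37}{10}$ ($h = - 2 \left(- \frac{148}{80}\right) = - 2 \left(\left(-148\right) \frac{1}{80}\right) = \left(-2\right) \left(- \frac{37}{20}\right) = \frac{37}{10} \approx 3.7$)
$\left(h + \left(19112 - 104924\right)\right) + f{\left(-577,-14 \right)} = \left(\frac{37}{10} + \left(19112 - 104924\right)\right) - 24 = \left(\frac{37}{10} - 85812\right) - 24 = - \frac{858083}{10} - 24 = - \frac{858323}{10}$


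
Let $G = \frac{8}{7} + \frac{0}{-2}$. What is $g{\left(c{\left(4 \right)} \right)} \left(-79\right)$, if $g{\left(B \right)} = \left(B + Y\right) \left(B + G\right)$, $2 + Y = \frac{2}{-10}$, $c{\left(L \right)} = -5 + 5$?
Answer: $\frac{6952}{35} \approx 198.63$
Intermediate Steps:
$c{\left(L \right)} = 0$
$Y = - \frac{11}{5}$ ($Y = -2 + \frac{2}{-10} = -2 + 2 \left(- \frac{1}{10}\right) = -2 - \frac{1}{5} = - \frac{11}{5} \approx -2.2$)
$G = \frac{8}{7}$ ($G = 8 \cdot \frac{1}{7} + 0 \left(- \frac{1}{2}\right) = \frac{8}{7} + 0 = \frac{8}{7} \approx 1.1429$)
$g{\left(B \right)} = \left(- \frac{11}{5} + B\right) \left(\frac{8}{7} + B\right)$ ($g{\left(B \right)} = \left(B - \frac{11}{5}\right) \left(B + \frac{8}{7}\right) = \left(- \frac{11}{5} + B\right) \left(\frac{8}{7} + B\right)$)
$g{\left(c{\left(4 \right)} \right)} \left(-79\right) = \left(- \frac{88}{35} + 0^{2} - 0\right) \left(-79\right) = \left(- \frac{88}{35} + 0 + 0\right) \left(-79\right) = \left(- \frac{88}{35}\right) \left(-79\right) = \frac{6952}{35}$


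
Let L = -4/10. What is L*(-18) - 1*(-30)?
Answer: 186/5 ≈ 37.200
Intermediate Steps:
L = -⅖ (L = -4*⅒ = -⅖ ≈ -0.40000)
L*(-18) - 1*(-30) = -⅖*(-18) - 1*(-30) = 36/5 + 30 = 186/5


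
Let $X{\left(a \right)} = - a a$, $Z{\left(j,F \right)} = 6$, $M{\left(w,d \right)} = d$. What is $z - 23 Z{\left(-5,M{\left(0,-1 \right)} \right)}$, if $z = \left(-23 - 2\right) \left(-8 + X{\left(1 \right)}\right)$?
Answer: $87$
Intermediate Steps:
$X{\left(a \right)} = - a^{2}$
$z = 225$ ($z = \left(-23 - 2\right) \left(-8 - 1^{2}\right) = - 25 \left(-8 - 1\right) = \left(-25\right) \left(-9\right) = 225$)
$z - 23 Z{\left(-5,M{\left(0,-1 \right)} \right)} = 225 - 138 = 87$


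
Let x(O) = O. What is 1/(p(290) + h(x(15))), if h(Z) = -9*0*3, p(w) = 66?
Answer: 1/66 ≈ 0.015152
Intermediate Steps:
h(Z) = 0 (h(Z) = 0*3 = 0)
1/(p(290) + h(x(15))) = 1/(66 + 0) = 1/66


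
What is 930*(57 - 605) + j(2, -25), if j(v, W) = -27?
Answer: -509667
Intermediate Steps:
930*(57 - 605) + j(2, -25) = 930*(57 - 605) - 27 = 930*(-548) - 27 = -509640 - 27 = -509667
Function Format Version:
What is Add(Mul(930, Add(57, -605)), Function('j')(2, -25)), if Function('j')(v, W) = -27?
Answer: -509667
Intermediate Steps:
Add(Mul(930, Add(57, -605)), Function('j')(2, -25)) = Add(Mul(930, Add(57, -605)), -27) = Add(Mul(930, -548), -27) = Add(-509640, -27) = -509667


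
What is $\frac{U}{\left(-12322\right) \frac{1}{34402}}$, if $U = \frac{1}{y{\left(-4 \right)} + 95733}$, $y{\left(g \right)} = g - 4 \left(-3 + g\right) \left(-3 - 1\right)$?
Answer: $- \frac{17201}{589096337} \approx -2.9199 \cdot 10^{-5}$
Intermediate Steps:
$y{\left(g \right)} = -48 + 17 g$ ($y{\left(g \right)} = g - 4 \left(-3 + g\right) \left(-4\right) = g - 4 \left(12 - 4 g\right) = g + \left(-48 + 16 g\right) = -48 + 17 g$)
$U = \frac{1}{95617}$ ($U = \frac{1}{\left(-48 + 17 \left(-4\right)\right) + 95733} = \frac{1}{\left(-48 - 68\right) + 95733} = \frac{1}{-116 + 95733} = \frac{1}{95617} \approx 1.0458 \cdot 10^{-5}$)
$\frac{U}{\left(-12322\right) \frac{1}{34402}} = \frac{1}{95617 \left(- \frac{12322}{34402}\right)} = \frac{1}{95617 \left(\left(-12322\right) \frac{1}{34402}\right)} = \frac{1}{95617 \left(- \frac{6161}{17201}\right)} = \frac{1}{95617} \left(- \frac{17201}{6161}\right) = - \frac{17201}{589096337}$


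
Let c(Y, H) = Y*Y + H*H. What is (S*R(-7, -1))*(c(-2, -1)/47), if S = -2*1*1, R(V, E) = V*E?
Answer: -70/47 ≈ -1.4894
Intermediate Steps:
c(Y, H) = H² + Y² (c(Y, H) = Y² + H² = H² + Y²)
R(V, E) = E*V
S = -2 (S = -2*1 = -2)
(S*R(-7, -1))*(c(-2, -1)/47) = (-(-2)*(-7))*(((-1)² + (-2)²)/47) = (-2*7)*((1 + 4)*(1/47)) = -70/47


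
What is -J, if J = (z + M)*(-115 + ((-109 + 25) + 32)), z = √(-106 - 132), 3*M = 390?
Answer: 21710 + 167*I*√238 ≈ 21710.0 + 2576.4*I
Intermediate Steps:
M = 130 (M = (⅓)*390 = 130)
z = I*√238 (z = √(-238) = I*√238 ≈ 15.427*I)
J = -21710 - 167*I*√238 (J = (I*√238 + 130)*(-115 + ((-109 + 25) + 32)) = (130 + I*√238)*(-115 + (-84 + 32)) = (130 + I*√238)*(-115 - 52) = (130 + I*√238)*(-167) = -21710 - 167*I*√238 ≈ -21710.0 - 2576.4*I)
-J = -(-21710 - 167*I*√238) = 21710 + 167*I*√238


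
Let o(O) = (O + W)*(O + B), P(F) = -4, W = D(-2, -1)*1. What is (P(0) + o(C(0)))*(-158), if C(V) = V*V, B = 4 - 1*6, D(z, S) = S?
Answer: 316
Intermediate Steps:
B = -2 (B = 4 - 6 = -2)
W = -1 (W = -1*1 = -1)
C(V) = V²
o(O) = (-1 + O)*(-2 + O) (o(O) = (O - 1)*(O - 2) = (-1 + O)*(-2 + O))
(P(0) + o(C(0)))*(-158) = (-4 + (2 + (0²)² - 3*0²))*(-158) = (-4 + (2 + 0² - 3*0))*(-158) = (-4 + (2 + 0 + 0))*(-158) = (-4 + 2)*(-158) = -2*(-158) = 316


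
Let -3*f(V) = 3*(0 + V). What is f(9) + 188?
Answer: 179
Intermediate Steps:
f(V) = -V (f(V) = -(0 + V) = -V)
f(9) + 188 = -1*9 + 188 = -9 + 188 = 179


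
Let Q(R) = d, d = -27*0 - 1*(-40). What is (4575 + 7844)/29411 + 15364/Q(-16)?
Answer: 113091841/294110 ≈ 384.52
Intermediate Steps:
d = 40 (d = 0 + 40 = 40)
Q(R) = 40
(4575 + 7844)/29411 + 15364/Q(-16) = (4575 + 7844)/29411 + 15364/40 = 12419*(1/29411) + 15364*(1/40) = 12419/29411 + 3841/10 = 113091841/294110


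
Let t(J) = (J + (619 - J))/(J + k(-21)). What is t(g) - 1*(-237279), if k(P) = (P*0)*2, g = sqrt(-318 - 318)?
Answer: 237279 - 619*I*sqrt(159)/318 ≈ 2.3728e+5 - 24.545*I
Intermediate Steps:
g = 2*I*sqrt(159) (g = sqrt(-636) = 2*I*sqrt(159) ≈ 25.219*I)
k(P) = 0 (k(P) = 0*2 = 0)
t(J) = 619/J (t(J) = (J + (619 - J))/(J + 0) = 619/J)
t(g) - 1*(-237279) = 619/((2*I*sqrt(159))) - 1*(-237279) = 619*(-I*sqrt(159)/318) + 237279 = -619*I*sqrt(159)/318 + 237279 = 237279 - 619*I*sqrt(159)/318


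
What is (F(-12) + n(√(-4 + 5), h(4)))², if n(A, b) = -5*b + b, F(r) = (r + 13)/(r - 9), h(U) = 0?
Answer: 1/441 ≈ 0.0022676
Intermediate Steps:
F(r) = (13 + r)/(-9 + r)
n(A, b) = -4*b
(F(-12) + n(√(-4 + 5), h(4)))² = ((13 - 12)/(-9 - 12) - 4*0)² = (1/(-21) + 0)² = (-1/21*1 + 0)² = (-1/21 + 0)² = (-1/21)² = 1/441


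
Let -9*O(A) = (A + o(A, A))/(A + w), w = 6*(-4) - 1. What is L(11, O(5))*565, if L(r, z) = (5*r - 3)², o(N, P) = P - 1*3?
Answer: 1527760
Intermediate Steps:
o(N, P) = -3 + P (o(N, P) = P - 3 = -3 + P)
w = -25 (w = -24 - 1 = -25)
O(A) = -(-3 + 2*A)/(9*(-25 + A)) (O(A) = -(A + (-3 + A))/(9*(A - 25)) = -(-3 + 2*A)/(9*(-25 + A)))
L(r, z) = (-3 + 5*r)²
L(11, O(5))*565 = (-3 + 5*11)²*565 = (-3 + 55)²*565 = 52²*565 = 2704*565 = 1527760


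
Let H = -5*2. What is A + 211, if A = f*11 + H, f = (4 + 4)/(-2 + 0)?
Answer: 157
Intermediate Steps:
f = -4 (f = 8/(-2) = 8*(-1/2) = -4)
H = -10
A = -54 (A = -4*11 - 10 = -44 - 10 = -54)
A + 211 = -54 + 211 = 157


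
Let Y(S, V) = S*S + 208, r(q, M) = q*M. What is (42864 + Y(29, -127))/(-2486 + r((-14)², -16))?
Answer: -43913/5622 ≈ -7.8109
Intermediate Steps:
r(q, M) = M*q
Y(S, V) = 208 + S² (Y(S, V) = S² + 208 = 208 + S²)
(42864 + Y(29, -127))/(-2486 + r((-14)², -16)) = (42864 + (208 + 29²))/(-2486 - 16*(-14)²) = (42864 + (208 + 841))/(-2486 - 16*196) = (42864 + 1049)/(-2486 - 3136) = 43913/(-5622) = 43913*(-1/5622) = -43913/5622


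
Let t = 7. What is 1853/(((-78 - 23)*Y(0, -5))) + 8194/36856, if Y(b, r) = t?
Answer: -1838265/766388 ≈ -2.3986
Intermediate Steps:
Y(b, r) = 7
1853/(((-78 - 23)*Y(0, -5))) + 8194/36856 = 1853/(((-78 - 23)*7)) + 8194/36856 = 1853/((-101*7)) + 8194*(1/36856) = 1853/(-707) + 241/1084 = 1853*(-1/707) + 241/1084 = -1853/707 + 241/1084 = -1838265/766388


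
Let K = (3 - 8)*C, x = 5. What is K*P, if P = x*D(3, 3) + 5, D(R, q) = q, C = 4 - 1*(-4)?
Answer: -800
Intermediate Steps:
C = 8 (C = 4 + 4 = 8)
P = 20 (P = 5*3 + 5 = 15 + 5 = 20)
K = -40 (K = (3 - 8)*8 = -5*8 = -40)
K*P = -40*20 = -800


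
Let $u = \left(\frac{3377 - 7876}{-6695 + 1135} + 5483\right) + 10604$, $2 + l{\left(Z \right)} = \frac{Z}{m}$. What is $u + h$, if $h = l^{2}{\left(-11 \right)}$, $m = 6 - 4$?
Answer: $\frac{89760969}{5560} \approx 16144.0$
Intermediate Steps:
$m = 2$ ($m = 6 - 4 = 2$)
$l{\left(Z \right)} = -2 + \frac{Z}{2}$
$h = \frac{225}{4}$ ($h = \left(-2 + \frac{1}{2} \left(-11\right)\right)^{2} = \left(-2 - \frac{11}{2}\right)^{2} = \left(- \frac{15}{2}\right)^{2} = \frac{225}{4} \approx 56.25$)
$u = \frac{89448219}{5560}$ ($u = \left(- \frac{4499}{-5560} + 5483\right) + 10604 = \left(\left(-4499\right) \left(- \frac{1}{5560}\right) + 5483\right) + 10604 = \left(\frac{4499}{5560} + 5483\right) + 10604 = \frac{30489979}{5560} + 10604 = \frac{89448219}{5560} \approx 16088.0$)
$u + h = \frac{89448219}{5560} + \frac{225}{4} = \frac{89760969}{5560}$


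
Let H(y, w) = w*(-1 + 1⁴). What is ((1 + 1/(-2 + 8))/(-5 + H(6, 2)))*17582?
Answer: -61537/15 ≈ -4102.5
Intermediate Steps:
H(y, w) = 0 (H(y, w) = w*(-1 + 1) = w*0 = 0)
((1 + 1/(-2 + 8))/(-5 + H(6, 2)))*17582 = ((1 + 1/(-2 + 8))/(-5 + 0))*17582 = ((1 + 1/6)/(-5))*17582 = -(1 + ⅙)/5*17582 = -⅕*7/6*17582 = -7/30*17582 = -61537/15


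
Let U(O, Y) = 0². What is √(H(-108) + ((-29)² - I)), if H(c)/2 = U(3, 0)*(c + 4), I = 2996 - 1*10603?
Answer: 16*√33 ≈ 91.913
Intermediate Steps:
I = -7607 (I = 2996 - 10603 = -7607)
U(O, Y) = 0
H(c) = 0 (H(c) = 2*(0*(c + 4)) = 2*(0*(4 + c)) = 2*0 = 0)
√(H(-108) + ((-29)² - I)) = √(0 + ((-29)² - 1*(-7607))) = √(0 + (841 + 7607)) = √(0 + 8448) = √8448 = 16*√33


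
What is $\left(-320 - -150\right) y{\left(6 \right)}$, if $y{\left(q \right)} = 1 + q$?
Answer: $-1190$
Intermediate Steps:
$\left(-320 - -150\right) y{\left(6 \right)} = \left(-320 - -150\right) \left(1 + 6\right) = \left(-320 + 150\right) 7 = \left(-170\right) 7 = -1190$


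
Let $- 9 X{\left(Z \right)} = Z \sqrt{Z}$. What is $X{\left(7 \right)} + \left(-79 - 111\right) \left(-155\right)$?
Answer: $29450 - \frac{7 \sqrt{7}}{9} \approx 29448.0$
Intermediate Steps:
$X{\left(Z \right)} = - \frac{Z^{\frac{3}{2}}}{9}$ ($X{\left(Z \right)} = - \frac{Z \sqrt{Z}}{9} = - \frac{Z^{\frac{3}{2}}}{9}$)
$X{\left(7 \right)} + \left(-79 - 111\right) \left(-155\right) = - \frac{7^{\frac{3}{2}}}{9} + \left(-79 - 111\right) \left(-155\right) = - \frac{7 \sqrt{7}}{9} + \left(-79 - 111\right) \left(-155\right) = - \frac{7 \sqrt{7}}{9} - -29450 = - \frac{7 \sqrt{7}}{9} + 29450 = 29450 - \frac{7 \sqrt{7}}{9}$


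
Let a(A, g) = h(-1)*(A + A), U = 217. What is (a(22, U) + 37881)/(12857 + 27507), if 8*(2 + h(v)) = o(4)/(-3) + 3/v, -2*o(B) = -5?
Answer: 453263/484368 ≈ 0.93578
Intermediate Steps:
o(B) = 5/2 (o(B) = -½*(-5) = 5/2)
h(v) = -101/48 + 3/(8*v) (h(v) = -2 + ((5/2)/(-3) + 3/v)/8 = -2 + ((5/2)*(-⅓) + 3/v)/8 = -2 + (-⅚ + 3/v)/8 = -2 + (-5/48 + 3/(8*v)) = -101/48 + 3/(8*v))
a(A, g) = -119*A/24 (a(A, g) = ((1/48)*(18 - 101*(-1))/(-1))*(A + A) = ((1/48)*(-1)*(18 + 101))*(2*A) = ((1/48)*(-1)*119)*(2*A) = -119*A/24)
(a(22, U) + 37881)/(12857 + 27507) = (-119/24*22 + 37881)/(12857 + 27507) = (-1309/12 + 37881)/40364 = (453263/12)*(1/40364) = 453263/484368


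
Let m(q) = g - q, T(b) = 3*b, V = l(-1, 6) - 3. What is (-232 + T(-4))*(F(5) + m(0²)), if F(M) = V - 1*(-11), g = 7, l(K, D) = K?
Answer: -3416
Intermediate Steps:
V = -4 (V = -1 - 3 = -4)
m(q) = 7 - q
F(M) = 7 (F(M) = -4 - 1*(-11) = -4 + 11 = 7)
(-232 + T(-4))*(F(5) + m(0²)) = (-232 + 3*(-4))*(7 + (7 - 1*0²)) = (-232 - 12)*(7 + (7 - 1*0)) = -244*(7 + (7 + 0)) = -244*(7 + 7) = -244*14 = -3416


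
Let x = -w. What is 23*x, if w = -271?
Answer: 6233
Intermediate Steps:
x = 271 (x = -1*(-271) = 271)
23*x = 23*271 = 6233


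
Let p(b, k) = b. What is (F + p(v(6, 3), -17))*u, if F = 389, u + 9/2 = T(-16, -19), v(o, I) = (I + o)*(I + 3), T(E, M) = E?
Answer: -18163/2 ≈ -9081.5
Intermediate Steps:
v(o, I) = (3 + I)*(I + o) (v(o, I) = (I + o)*(3 + I) = (3 + I)*(I + o))
u = -41/2 (u = -9/2 - 16 = -41/2 ≈ -20.500)
(F + p(v(6, 3), -17))*u = (389 + (3² + 3*3 + 3*6 + 3*6))*(-41/2) = (389 + (9 + 9 + 18 + 18))*(-41/2) = (389 + 54)*(-41/2) = 443*(-41/2) = -18163/2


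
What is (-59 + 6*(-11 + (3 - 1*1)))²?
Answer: 12769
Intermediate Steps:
(-59 + 6*(-11 + (3 - 1*1)))² = (-59 + 6*(-11 + (3 - 1)))² = (-59 + 6*(-11 + 2))² = (-59 + 6*(-9))² = (-59 - 54)² = (-113)² = 12769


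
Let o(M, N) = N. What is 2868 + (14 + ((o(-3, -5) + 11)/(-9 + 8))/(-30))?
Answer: 14411/5 ≈ 2882.2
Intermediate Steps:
2868 + (14 + ((o(-3, -5) + 11)/(-9 + 8))/(-30)) = 2868 + (14 + ((-5 + 11)/(-9 + 8))/(-30)) = 2868 + (14 + (6/(-1))*(-1/30)) = 2868 + (14 + (6*(-1))*(-1/30)) = 2868 + (14 - 6*(-1/30)) = 2868 + (14 + ⅕) = 2868 + 71/5 = 14411/5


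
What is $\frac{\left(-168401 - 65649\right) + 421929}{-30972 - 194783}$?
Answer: $- \frac{187879}{225755} \approx -0.83222$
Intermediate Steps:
$\frac{\left(-168401 - 65649\right) + 421929}{-30972 - 194783} = \frac{-234050 + 421929}{-225755} = 187879 \left(- \frac{1}{225755}\right) = - \frac{187879}{225755}$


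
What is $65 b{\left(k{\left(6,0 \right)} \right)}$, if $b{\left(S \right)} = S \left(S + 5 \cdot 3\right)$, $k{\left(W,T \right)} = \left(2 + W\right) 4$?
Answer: $97760$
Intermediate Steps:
$k{\left(W,T \right)} = 8 + 4 W$
$b{\left(S \right)} = S \left(15 + S\right)$ ($b{\left(S \right)} = S \left(S + 15\right) = S \left(15 + S\right)$)
$65 b{\left(k{\left(6,0 \right)} \right)} = 65 \left(8 + 4 \cdot 6\right) \left(15 + \left(8 + 4 \cdot 6\right)\right) = 65 \left(8 + 24\right) \left(15 + \left(8 + 24\right)\right) = 65 \cdot 32 \left(15 + 32\right) = 65 \cdot 32 \cdot 47 = 65 \cdot 1504 = 97760$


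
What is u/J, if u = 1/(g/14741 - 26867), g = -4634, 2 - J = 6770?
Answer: 14741/2680473716208 ≈ 5.4994e-9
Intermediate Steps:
J = -6768 (J = 2 - 1*6770 = 2 - 6770 = -6768)
u = -14741/396051081 (u = 1/(-4634/14741 - 26867) = 1/(-396051081/14741) = -14741/396051081 ≈ -3.7220e-5)
u/J = -14741/396051081/(-6768) = -14741/396051081*(-1/6768) = 14741/2680473716208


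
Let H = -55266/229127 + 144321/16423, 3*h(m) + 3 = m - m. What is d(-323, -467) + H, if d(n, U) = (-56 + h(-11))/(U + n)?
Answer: 25621049661807/2972732649590 ≈ 8.6187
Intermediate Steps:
h(m) = -1 (h(m) = -1 + (m - m)/3 = -1 + (⅓)*0 = -1 + 0 = -1)
H = 32160204249/3762952721 (H = -55266*1/229127 + 144321*(1/16423) = -55266/229127 + 144321/16423 = 32160204249/3762952721 ≈ 8.5465)
d(n, U) = -57/(U + n) (d(n, U) = (-56 - 1)/(U + n) = -57/(U + n))
d(-323, -467) + H = -57/(-467 - 323) + 32160204249/3762952721 = -57/(-790) + 32160204249/3762952721 = -57*(-1/790) + 32160204249/3762952721 = 57/790 + 32160204249/3762952721 = 25621049661807/2972732649590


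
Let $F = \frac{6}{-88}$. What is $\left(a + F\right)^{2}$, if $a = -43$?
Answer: $\frac{3591025}{1936} \approx 1854.9$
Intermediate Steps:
$F = - \frac{3}{44}$ ($F = 6 \left(- \frac{1}{88}\right) = - \frac{3}{44} \approx -0.068182$)
$\left(a + F\right)^{2} = \left(-43 - \frac{3}{44}\right)^{2} = \left(- \frac{1895}{44}\right)^{2} = \frac{3591025}{1936}$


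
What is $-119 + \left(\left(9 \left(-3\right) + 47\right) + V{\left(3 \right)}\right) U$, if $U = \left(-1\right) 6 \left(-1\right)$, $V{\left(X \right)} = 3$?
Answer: $19$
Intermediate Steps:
$U = 6$ ($U = \left(-6\right) \left(-1\right) = 6$)
$-119 + \left(\left(9 \left(-3\right) + 47\right) + V{\left(3 \right)}\right) U = -119 + \left(\left(9 \left(-3\right) + 47\right) + 3\right) 6 = -119 + \left(\left(-27 + 47\right) + 3\right) 6 = -119 + \left(20 + 3\right) 6 = -119 + 23 \cdot 6 = -119 + 138 = 19$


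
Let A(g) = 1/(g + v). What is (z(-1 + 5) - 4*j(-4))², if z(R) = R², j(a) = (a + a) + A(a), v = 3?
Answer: 2704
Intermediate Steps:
A(g) = 1/(3 + g) (A(g) = 1/(g + 3) = 1/(3 + g))
j(a) = 1/(3 + a) + 2*a (j(a) = (a + a) + 1/(3 + a) = 2*a + 1/(3 + a) = 1/(3 + a) + 2*a)
(z(-1 + 5) - 4*j(-4))² = ((-1 + 5)² - 4*(1 + 2*(-4)*(3 - 4))/(3 - 4))² = (4² - 4*(1 + 2*(-4)*(-1))/(-1))² = (16 - (-4)*(1 + 8))² = (16 - (-4)*9)² = (16 - 4*(-9))² = (16 + 36)² = 52² = 2704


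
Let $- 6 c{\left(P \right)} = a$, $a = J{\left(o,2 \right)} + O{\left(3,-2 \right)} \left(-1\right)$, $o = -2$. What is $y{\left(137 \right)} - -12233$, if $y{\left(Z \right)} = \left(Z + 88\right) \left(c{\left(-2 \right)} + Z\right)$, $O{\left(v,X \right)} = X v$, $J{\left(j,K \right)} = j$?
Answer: $42908$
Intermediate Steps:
$a = 4$ ($a = -2 + \left(-2\right) 3 \left(-1\right) = -2 - -6 = -2 + 6 = 4$)
$c{\left(P \right)} = - \frac{2}{3}$ ($c{\left(P \right)} = \left(- \frac{1}{6}\right) 4 = - \frac{2}{3}$)
$y{\left(Z \right)} = \left(88 + Z\right) \left(- \frac{2}{3} + Z\right)$ ($y{\left(Z \right)} = \left(Z + 88\right) \left(- \frac{2}{3} + Z\right) = \left(88 + Z\right) \left(- \frac{2}{3} + Z\right)$)
$y{\left(137 \right)} - -12233 = \left(- \frac{176}{3} + 137^{2} + \frac{262}{3} \cdot 137\right) - -12233 = \left(- \frac{176}{3} + 18769 + \frac{35894}{3}\right) + 12233 = 30675 + 12233 = 42908$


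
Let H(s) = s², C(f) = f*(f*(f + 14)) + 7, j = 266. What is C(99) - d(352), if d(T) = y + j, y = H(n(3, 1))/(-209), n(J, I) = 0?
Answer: 1107254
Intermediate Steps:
C(f) = 7 + f²*(14 + f) (C(f) = f*(f*(14 + f)) + 7 = f²*(14 + f) + 7 = 7 + f²*(14 + f))
y = 0 (y = 0²/(-209) = 0*(-1/209) = 0)
d(T) = 266 (d(T) = 0 + 266 = 266)
C(99) - d(352) = (7 + 99³ + 14*99²) - 1*266 = (7 + 970299 + 14*9801) - 266 = (7 + 970299 + 137214) - 266 = 1107520 - 266 = 1107254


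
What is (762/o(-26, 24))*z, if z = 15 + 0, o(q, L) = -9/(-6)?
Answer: 7620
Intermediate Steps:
o(q, L) = 3/2 (o(q, L) = -9*(-1/6) = 3/2)
z = 15
(762/o(-26, 24))*z = (762/(3/2))*15 = (762*(2/3))*15 = 508*15 = 7620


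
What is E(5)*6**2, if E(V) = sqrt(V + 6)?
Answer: 36*sqrt(11) ≈ 119.40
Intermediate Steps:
E(V) = sqrt(6 + V)
E(5)*6**2 = sqrt(6 + 5)*6**2 = sqrt(11)*36 = 36*sqrt(11)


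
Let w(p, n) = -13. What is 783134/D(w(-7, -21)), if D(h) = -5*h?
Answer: 783134/65 ≈ 12048.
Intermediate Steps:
783134/D(w(-7, -21)) = 783134/((-5*(-13))) = 783134/65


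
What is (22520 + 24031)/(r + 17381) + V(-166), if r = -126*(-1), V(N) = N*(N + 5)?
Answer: 467938633/17507 ≈ 26729.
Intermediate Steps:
V(N) = N*(5 + N)
r = 126
(22520 + 24031)/(r + 17381) + V(-166) = (22520 + 24031)/(126 + 17381) - 166*(5 - 166) = 46551/17507 - 166*(-161) = 46551*(1/17507) + 26726 = 46551/17507 + 26726 = 467938633/17507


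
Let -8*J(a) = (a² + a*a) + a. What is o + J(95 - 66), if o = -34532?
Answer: -277967/8 ≈ -34746.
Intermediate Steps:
J(a) = -a²/4 - a/8 (J(a) = -((a² + a*a) + a)/8 = -((a² + a²) + a)/8 = -(2*a² + a)/8 = -(a + 2*a²)/8 = -a²/4 - a/8)
o + J(95 - 66) = -34532 - (95 - 66)*(1 + 2*(95 - 66))/8 = -34532 - ⅛*29*(1 + 2*29) = -34532 - ⅛*29*(1 + 58) = -34532 - ⅛*29*59 = -34532 - 1711/8 = -277967/8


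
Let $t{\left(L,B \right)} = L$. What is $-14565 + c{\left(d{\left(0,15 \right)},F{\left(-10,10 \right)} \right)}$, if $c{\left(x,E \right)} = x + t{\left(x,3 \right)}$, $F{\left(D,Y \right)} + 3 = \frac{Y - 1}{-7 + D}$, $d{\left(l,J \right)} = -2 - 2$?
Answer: $-14573$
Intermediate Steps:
$d{\left(l,J \right)} = -4$ ($d{\left(l,J \right)} = -2 - 2 = -4$)
$F{\left(D,Y \right)} = -3 + \frac{-1 + Y}{-7 + D}$ ($F{\left(D,Y \right)} = -3 + \frac{Y - 1}{-7 + D} = -3 + \frac{-1 + Y}{-7 + D}$)
$c{\left(x,E \right)} = 2 x$ ($c{\left(x,E \right)} = x + x = 2 x$)
$-14565 + c{\left(d{\left(0,15 \right)},F{\left(-10,10 \right)} \right)} = -14565 + 2 \left(-4\right) = -14565 - 8 = -14573$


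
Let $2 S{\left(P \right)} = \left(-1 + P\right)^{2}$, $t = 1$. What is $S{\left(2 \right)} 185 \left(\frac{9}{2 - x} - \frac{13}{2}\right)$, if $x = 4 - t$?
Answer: $- \frac{5735}{4} \approx -1433.8$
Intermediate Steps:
$x = 3$ ($x = 4 - 1 = 3$)
$S{\left(P \right)} = \frac{\left(-1 + P\right)^{2}}{2}$
$S{\left(2 \right)} 185 \left(\frac{9}{2 - x} - \frac{13}{2}\right) = \frac{\left(-1 + 2\right)^{2}}{2} \cdot 185 \left(\frac{9}{2 - 3} - \frac{13}{2}\right) = \frac{1^{2}}{2} \cdot 185 \left(\frac{9}{2 - 3} - \frac{13}{2}\right) = \frac{1}{2} \cdot 1 \cdot 185 \left(\frac{9}{-1} - \frac{13}{2}\right) = \frac{185 \left(9 \left(-1\right) - \frac{13}{2}\right)}{2} = \frac{185 \left(-9 - \frac{13}{2}\right)}{2} = \frac{185 \left(- \frac{31}{2}\right)}{2} = \frac{1}{2} \left(- \frac{5735}{2}\right) = - \frac{5735}{4}$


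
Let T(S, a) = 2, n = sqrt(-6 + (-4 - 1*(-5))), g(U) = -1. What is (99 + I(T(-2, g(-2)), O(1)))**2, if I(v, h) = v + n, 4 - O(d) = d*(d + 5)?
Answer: (101 + I*sqrt(5))**2 ≈ 10196.0 + 451.69*I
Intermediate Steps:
n = I*sqrt(5) (n = sqrt(-6 + (-4 + 5)) = sqrt(-6 + 1) = sqrt(-5) = I*sqrt(5) ≈ 2.2361*I)
O(d) = 4 - d*(5 + d) (O(d) = 4 - d*(d + 5) = 4 - d*(5 + d))
I(v, h) = v + I*sqrt(5)
(99 + I(T(-2, g(-2)), O(1)))**2 = (99 + (2 + I*sqrt(5)))**2 = (101 + I*sqrt(5))**2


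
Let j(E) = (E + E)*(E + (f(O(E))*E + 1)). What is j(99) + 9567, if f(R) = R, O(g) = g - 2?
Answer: 1930761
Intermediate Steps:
O(g) = -2 + g
j(E) = 2*E*(1 + E + E*(-2 + E)) (j(E) = (E + E)*(E + ((-2 + E)*E + 1)) = (2*E)*(E + (E*(-2 + E) + 1)) = (2*E)*(E + (1 + E*(-2 + E))) = (2*E)*(1 + E + E*(-2 + E)) = 2*E*(1 + E + E*(-2 + E)))
j(99) + 9567 = 2*99*(1 + 99² - 1*99) + 9567 = 2*99*(1 + 9801 - 99) + 9567 = 2*99*9703 + 9567 = 1921194 + 9567 = 1930761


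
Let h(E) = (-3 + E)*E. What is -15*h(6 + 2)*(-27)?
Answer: 16200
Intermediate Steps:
h(E) = E*(-3 + E)
-15*h(6 + 2)*(-27) = -15*(6 + 2)*(-3 + (6 + 2))*(-27) = -120*(-3 + 8)*(-27) = -120*5*(-27) = -15*40*(-27) = -600*(-27) = 16200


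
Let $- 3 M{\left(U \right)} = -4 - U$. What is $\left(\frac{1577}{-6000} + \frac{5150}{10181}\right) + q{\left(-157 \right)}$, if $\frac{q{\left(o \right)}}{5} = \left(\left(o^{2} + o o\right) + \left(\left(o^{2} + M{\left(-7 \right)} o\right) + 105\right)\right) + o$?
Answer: $\frac{22617717204563}{61086000} \approx 3.7026 \cdot 10^{5}$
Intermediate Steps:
$M{\left(U \right)} = \frac{4}{3} + \frac{U}{3}$ ($M{\left(U \right)} = - \frac{-4 - U}{3} = \frac{4}{3} + \frac{U}{3}$)
$q{\left(o \right)} = 525 + 15 o^{2}$ ($q{\left(o \right)} = 5 \left(\left(\left(o^{2} + o o\right) + \left(\left(o^{2} + \left(\frac{4}{3} + \frac{1}{3} \left(-7\right)\right) o\right) + 105\right)\right) + o\right) = 5 \left(\left(\left(o^{2} + o^{2}\right) + \left(\left(o^{2} + \left(\frac{4}{3} - \frac{7}{3}\right) o\right) + 105\right)\right) + o\right) = 5 \left(\left(2 o^{2} + \left(\left(o^{2} - o\right) + 105\right)\right) + o\right) = 5 \left(\left(2 o^{2} + \left(105 + o^{2} - o\right)\right) + o\right) = 5 \left(\left(105 - o + 3 o^{2}\right) + o\right) = 5 \left(105 + 3 o^{2}\right) = 525 + 15 o^{2}$)
$\left(\frac{1577}{-6000} + \frac{5150}{10181}\right) + q{\left(-157 \right)} = \left(\frac{1577}{-6000} + \frac{5150}{10181}\right) + \left(525 + 15 \left(-157\right)^{2}\right) = \left(1577 \left(- \frac{1}{6000}\right) + 5150 \cdot \frac{1}{10181}\right) + \left(525 + 15 \cdot 24649\right) = \left(- \frac{1577}{6000} + \frac{5150}{10181}\right) + \left(525 + 369735\right) = \frac{14844563}{61086000} + 370260 = \frac{22617717204563}{61086000}$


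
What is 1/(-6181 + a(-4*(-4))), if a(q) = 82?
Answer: -1/6099 ≈ -0.00016396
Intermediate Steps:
1/(-6181 + a(-4*(-4))) = 1/(-6181 + 82) = 1/(-6099) = -1/6099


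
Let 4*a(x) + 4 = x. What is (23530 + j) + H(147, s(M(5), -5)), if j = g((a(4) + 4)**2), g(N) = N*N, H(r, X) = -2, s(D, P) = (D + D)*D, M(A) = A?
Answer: 23784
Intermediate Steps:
a(x) = -1 + x/4
s(D, P) = 2*D**2 (s(D, P) = (2*D)*D = 2*D**2)
g(N) = N**2
j = 256 (j = (((-1 + (1/4)*4) + 4)**2)**2 = (((-1 + 1) + 4)**2)**2 = ((0 + 4)**2)**2 = (4**2)**2 = 16**2 = 256)
(23530 + j) + H(147, s(M(5), -5)) = (23530 + 256) - 2 = 23786 - 2 = 23784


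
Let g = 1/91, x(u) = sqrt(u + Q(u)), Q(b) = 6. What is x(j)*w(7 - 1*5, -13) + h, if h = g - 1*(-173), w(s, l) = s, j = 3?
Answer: 16290/91 ≈ 179.01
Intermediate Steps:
x(u) = sqrt(6 + u) (x(u) = sqrt(u + 6) = sqrt(6 + u))
g = 1/91 ≈ 0.010989
h = 15744/91 (h = 1/91 - 1*(-173) = 1/91 + 173 = 15744/91 ≈ 173.01)
x(j)*w(7 - 1*5, -13) + h = sqrt(6 + 3)*(7 - 1*5) + 15744/91 = sqrt(9)*(7 - 5) + 15744/91 = 3*2 + 15744/91 = 6 + 15744/91 = 16290/91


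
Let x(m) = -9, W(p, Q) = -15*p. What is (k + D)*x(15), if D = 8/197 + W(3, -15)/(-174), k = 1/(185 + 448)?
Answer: -6526959/2410886 ≈ -2.7073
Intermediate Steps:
k = 1/633 ≈ 0.0015798
D = 3419/11426 (D = 8/197 - 15*3/(-174) = 8*(1/197) - 45*(-1/174) = 8/197 + 15/58 = 3419/11426 ≈ 0.29923)
(k + D)*x(15) = (1/633 + 3419/11426)*(-9) = (2175653/7232658)*(-9) = -6526959/2410886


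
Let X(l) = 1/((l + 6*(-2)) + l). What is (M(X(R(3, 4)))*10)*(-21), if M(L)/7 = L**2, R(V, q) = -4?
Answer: -147/40 ≈ -3.6750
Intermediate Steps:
X(l) = 1/(-12 + 2*l) (X(l) = 1/((l - 12) + l) = 1/((-12 + l) + l) = 1/(-12 + 2*l))
M(L) = 7*L**2
(M(X(R(3, 4)))*10)*(-21) = ((7*(1/(2*(-6 - 4)))**2)*10)*(-21) = ((7*((1/2)/(-10))**2)*10)*(-21) = ((7*((1/2)*(-1/10))**2)*10)*(-21) = ((7*(-1/20)**2)*10)*(-21) = ((7*(1/400))*10)*(-21) = ((7/400)*10)*(-21) = (7/40)*(-21) = -147/40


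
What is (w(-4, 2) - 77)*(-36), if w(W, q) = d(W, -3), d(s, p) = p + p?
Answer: 2988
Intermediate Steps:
d(s, p) = 2*p
w(W, q) = -6 (w(W, q) = 2*(-3) = -6)
(w(-4, 2) - 77)*(-36) = (-6 - 77)*(-36) = -83*(-36) = 2988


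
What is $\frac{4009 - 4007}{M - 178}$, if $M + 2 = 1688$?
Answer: $\frac{1}{754} \approx 0.0013263$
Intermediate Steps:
$M = 1686$ ($M = -2 + 1688 = 1686$)
$\frac{4009 - 4007}{M - 178} = \frac{4009 - 4007}{1686 - 178} = \frac{2}{1508} = 2 \cdot \frac{1}{1508} = \frac{1}{754}$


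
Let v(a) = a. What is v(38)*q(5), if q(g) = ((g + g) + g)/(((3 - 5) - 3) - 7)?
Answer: -95/2 ≈ -47.500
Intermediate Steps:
q(g) = -g/4 (q(g) = (2*g + g)/((-2 - 3) - 7) = (3*g)/(-5 - 7) = (3*g)/(-12) = (3*g)*(-1/12) = -g/4)
v(38)*q(5) = 38*(-1/4*5) = 38*(-5/4) = -95/2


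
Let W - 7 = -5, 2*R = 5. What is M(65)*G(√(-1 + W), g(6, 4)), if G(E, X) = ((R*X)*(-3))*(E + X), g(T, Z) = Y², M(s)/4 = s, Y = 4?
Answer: -530400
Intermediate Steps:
R = 5/2 (R = (½)*5 = 5/2 ≈ 2.5000)
W = 2 (W = 7 - 5 = 2)
M(s) = 4*s
g(T, Z) = 16 (g(T, Z) = 4² = 16)
G(E, X) = -15*X*(E + X)/2 (G(E, X) = ((5*X/2)*(-3))*(E + X) = (-15*X/2)*(E + X) = -15*X*(E + X)/2)
M(65)*G(√(-1 + W), g(6, 4)) = (4*65)*(-15/2*16*(√(-1 + 2) + 16)) = 260*(-15/2*16*(√1 + 16)) = 260*(-15/2*16*(1 + 16)) = 260*(-15/2*16*17) = 260*(-2040) = -530400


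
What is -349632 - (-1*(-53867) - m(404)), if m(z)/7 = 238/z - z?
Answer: -82077221/202 ≈ -4.0632e+5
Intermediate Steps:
m(z) = -7*z + 1666/z (m(z) = 7*(238/z - z) = 7*(-z + 238/z) = -7*z + 1666/z)
-349632 - (-1*(-53867) - m(404)) = -349632 - (-1*(-53867) - (-7*404 + 1666/404)) = -349632 - (53867 - (-2828 + 1666*(1/404))) = -349632 - (53867 - (-2828 + 833/202)) = -349632 - (53867 - 1*(-570423/202)) = -349632 - (53867 + 570423/202) = -349632 - 1*11451557/202 = -349632 - 11451557/202 = -82077221/202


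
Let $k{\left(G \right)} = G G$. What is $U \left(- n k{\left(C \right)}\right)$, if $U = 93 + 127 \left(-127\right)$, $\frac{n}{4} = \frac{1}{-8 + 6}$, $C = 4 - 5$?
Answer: $-32072$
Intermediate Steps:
$C = -1$ ($C = 4 - 5 = -1$)
$n = -2$ ($n = \frac{4}{-8 + 6} = \frac{4}{-2} = 4 \left(- \frac{1}{2}\right) = -2$)
$k{\left(G \right)} = G^{2}$
$U = -16036$ ($U = 93 - 16129 = -16036$)
$U \left(- n k{\left(C \right)}\right) = - 16036 \left(- \left(-2\right) \left(-1\right)^{2}\right) = - 16036 \left(- \left(-2\right) 1\right) = - 16036 \left(\left(-1\right) \left(-2\right)\right) = \left(-16036\right) 2 = -32072$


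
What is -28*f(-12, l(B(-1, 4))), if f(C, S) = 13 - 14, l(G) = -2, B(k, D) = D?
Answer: 28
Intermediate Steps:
f(C, S) = -1
-28*f(-12, l(B(-1, 4))) = -28*(-1) = 28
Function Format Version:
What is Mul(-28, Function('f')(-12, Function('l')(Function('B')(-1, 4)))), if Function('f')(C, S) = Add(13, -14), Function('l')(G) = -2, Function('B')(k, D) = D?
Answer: 28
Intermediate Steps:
Function('f')(C, S) = -1
Mul(-28, Function('f')(-12, Function('l')(Function('B')(-1, 4)))) = Mul(-28, -1) = 28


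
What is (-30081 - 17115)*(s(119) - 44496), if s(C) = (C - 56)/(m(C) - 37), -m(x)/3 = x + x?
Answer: 1577127918564/751 ≈ 2.1000e+9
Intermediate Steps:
m(x) = -6*x (m(x) = -3*(x + x) = -6*x)
s(C) = (-56 + C)/(-37 - 6*C) (s(C) = (C - 56)/(-6*C - 37) = (-56 + C)/(-37 - 6*C))
(-30081 - 17115)*(s(119) - 44496) = (-30081 - 17115)*((56 - 1*119)/(37 + 6*119) - 44496) = -47196*((56 - 119)/(37 + 714) - 44496) = -47196*(-63/751 - 44496) = -47196*(-33416559/751) = 1577127918564/751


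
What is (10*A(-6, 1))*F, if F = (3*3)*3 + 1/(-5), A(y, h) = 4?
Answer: 1072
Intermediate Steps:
F = 134/5 (F = 9*3 - ⅕ = 27 - ⅕ = 134/5 ≈ 26.800)
(10*A(-6, 1))*F = (10*4)*(134/5) = 40*(134/5) = 1072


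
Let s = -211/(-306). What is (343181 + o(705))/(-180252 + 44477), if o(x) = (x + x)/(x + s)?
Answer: -74107279781/29319389275 ≈ -2.5276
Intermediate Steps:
s = 211/306 (s = -211*(-1/306) = 211/306 ≈ 0.68954)
o(x) = 2*x/(211/306 + x) (o(x) = (x + x)/(x + 211/306) = (2*x)/(211/306 + x) = 2*x/(211/306 + x))
(343181 + o(705))/(-180252 + 44477) = (343181 + 612*705/(211 + 306*705))/(-180252 + 44477) = (343181 + 612*705/(211 + 215730))/(-135775) = (343181 + 612*705/215941)*(-1/135775) = (343181 + 612*705*(1/215941))*(-1/135775) = (343181 + 431460/215941)*(-1/135775) = (74107279781/215941)*(-1/135775) = -74107279781/29319389275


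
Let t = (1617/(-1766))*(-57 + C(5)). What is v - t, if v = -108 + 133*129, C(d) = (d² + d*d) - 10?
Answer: 30081045/1766 ≈ 17033.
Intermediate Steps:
C(d) = -10 + 2*d² (C(d) = (d² + d²) - 10 = 2*d² - 10 = -10 + 2*d²)
v = 17049 (v = -108 + 17157 = 17049)
t = 27489/1766 (t = (1617/(-1766))*(-57 + (-10 + 2*5²)) = (1617*(-1/1766))*(-57 + (-10 + 2*25)) = -1617*(-57 + (-10 + 50))/1766 = -1617*(-57 + 40)/1766 = -1617/1766*(-17) = 27489/1766 ≈ 15.566)
v - t = 17049 - 1*27489/1766 = 17049 - 27489/1766 = 30081045/1766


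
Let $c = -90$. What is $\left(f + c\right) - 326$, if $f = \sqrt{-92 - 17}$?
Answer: $-416 + i \sqrt{109} \approx -416.0 + 10.44 i$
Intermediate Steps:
$f = i \sqrt{109}$ ($f = \sqrt{-109} = i \sqrt{109} \approx 10.44 i$)
$\left(f + c\right) - 326 = \left(i \sqrt{109} - 90\right) - 326 = \left(-90 + i \sqrt{109}\right) - 326 = -416 + i \sqrt{109}$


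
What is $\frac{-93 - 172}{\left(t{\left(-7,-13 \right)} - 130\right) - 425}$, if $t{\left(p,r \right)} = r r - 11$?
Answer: $\frac{265}{397} \approx 0.66751$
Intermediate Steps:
$t{\left(p,r \right)} = -11 + r^{2}$ ($t{\left(p,r \right)} = r^{2} - 11 = -11 + r^{2}$)
$\frac{-93 - 172}{\left(t{\left(-7,-13 \right)} - 130\right) - 425} = \frac{-93 - 172}{\left(\left(-11 + \left(-13\right)^{2}\right) - 130\right) - 425} = - \frac{265}{\left(\left(-11 + 169\right) - 130\right) - 425} = - \frac{265}{\left(158 - 130\right) - 425} = - \frac{265}{28 - 425} = - \frac{265}{-397} = \left(-265\right) \left(- \frac{1}{397}\right) = \frac{265}{397}$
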